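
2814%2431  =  383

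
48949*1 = 48949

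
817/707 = 1 + 110/707 = 1.16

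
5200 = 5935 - 735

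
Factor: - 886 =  -2^1*443^1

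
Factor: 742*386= 2^2*7^1*53^1*193^1 = 286412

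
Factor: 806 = 2^1*  13^1*31^1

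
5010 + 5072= 10082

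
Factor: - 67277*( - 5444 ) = 2^2*7^2*1361^1*1373^1 = 366255988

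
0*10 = 0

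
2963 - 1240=1723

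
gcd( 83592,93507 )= 3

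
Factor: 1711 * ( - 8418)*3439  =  -2^1 * 3^1 * 19^1*23^1 *29^1*59^1 * 61^1*181^1 = - 49532597922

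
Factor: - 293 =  - 293^1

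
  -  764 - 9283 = -10047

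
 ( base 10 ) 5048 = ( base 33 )4KW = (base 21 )b98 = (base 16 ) 13B8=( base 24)8I8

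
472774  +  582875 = 1055649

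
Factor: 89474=2^1*7^2*11^1*83^1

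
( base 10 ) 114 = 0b1110010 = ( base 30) 3o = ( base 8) 162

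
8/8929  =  8/8929=0.00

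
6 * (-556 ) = - 3336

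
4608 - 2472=2136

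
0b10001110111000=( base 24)fl0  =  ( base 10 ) 9144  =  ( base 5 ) 243034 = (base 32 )8TO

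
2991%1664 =1327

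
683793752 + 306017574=989811326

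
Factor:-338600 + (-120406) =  - 459006= -2^1*3^1 *113^1*677^1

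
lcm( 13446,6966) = 578178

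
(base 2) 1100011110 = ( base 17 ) 2CG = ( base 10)798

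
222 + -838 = -616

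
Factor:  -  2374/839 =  - 2^1*839^( - 1)*1187^1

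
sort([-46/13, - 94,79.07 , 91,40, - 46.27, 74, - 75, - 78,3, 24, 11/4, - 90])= [-94,-90, - 78,-75, - 46.27, - 46/13,11/4, 3 , 24,40,74, 79.07,  91]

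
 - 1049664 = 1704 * ( - 616)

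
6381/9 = 709  =  709.00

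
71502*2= 143004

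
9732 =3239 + 6493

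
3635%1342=951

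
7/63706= 7/63706 = 0.00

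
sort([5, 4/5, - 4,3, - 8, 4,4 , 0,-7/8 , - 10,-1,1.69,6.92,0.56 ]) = [ - 10,- 8, - 4, - 1,-7/8,0 , 0.56,4/5,1.69, 3, 4, 4,5,  6.92 ] 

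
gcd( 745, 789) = 1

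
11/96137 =11/96137=0.00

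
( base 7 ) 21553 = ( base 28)6PO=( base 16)1534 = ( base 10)5428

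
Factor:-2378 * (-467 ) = 1110526 = 2^1 * 29^1 * 41^1*467^1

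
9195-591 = 8604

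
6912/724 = 9 + 99/181 = 9.55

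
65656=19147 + 46509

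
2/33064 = 1/16532 = 0.00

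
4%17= 4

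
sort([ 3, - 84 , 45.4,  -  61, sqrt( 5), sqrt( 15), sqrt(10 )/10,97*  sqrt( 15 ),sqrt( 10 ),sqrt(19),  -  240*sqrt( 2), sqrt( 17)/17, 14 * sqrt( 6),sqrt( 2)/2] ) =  [  -  240 * sqrt(2), - 84, - 61, sqrt ( 17)/17, sqrt( 10) /10,sqrt(2)/2,sqrt( 5),3,sqrt ( 10),sqrt(15), sqrt(19), 14 * sqrt(6), 45.4,97 * sqrt( 15)] 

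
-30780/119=-30780/119 = - 258.66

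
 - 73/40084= - 1+40011/40084 = - 0.00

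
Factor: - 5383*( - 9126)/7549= 49125258/7549= 2^1*3^3*7^1*13^2*769^1*7549^ ( - 1)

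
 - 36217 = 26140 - 62357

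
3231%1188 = 855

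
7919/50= 158 + 19/50 = 158.38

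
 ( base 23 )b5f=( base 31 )65S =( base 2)1011100111101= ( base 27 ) 849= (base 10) 5949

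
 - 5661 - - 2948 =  - 2713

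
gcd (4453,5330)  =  1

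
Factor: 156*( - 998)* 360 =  - 56047680 = - 2^6*3^3*5^1 * 13^1*499^1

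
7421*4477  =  33223817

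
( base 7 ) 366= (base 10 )195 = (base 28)6R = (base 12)143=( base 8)303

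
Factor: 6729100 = 2^2  *5^2 * 7^1*9613^1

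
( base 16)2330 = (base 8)21460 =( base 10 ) 9008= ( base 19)15I2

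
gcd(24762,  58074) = 6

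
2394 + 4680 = 7074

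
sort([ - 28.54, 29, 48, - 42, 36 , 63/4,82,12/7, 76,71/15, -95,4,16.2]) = [ - 95,-42, - 28.54, 12/7, 4, 71/15, 63/4,16.2, 29 , 36,48,  76, 82]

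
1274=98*13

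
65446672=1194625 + 64252047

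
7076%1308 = 536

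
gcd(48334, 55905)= 1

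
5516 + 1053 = 6569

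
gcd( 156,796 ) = 4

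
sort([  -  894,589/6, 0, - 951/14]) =[-894, - 951/14, 0, 589/6]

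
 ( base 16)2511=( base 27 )d0c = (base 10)9489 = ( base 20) 13e9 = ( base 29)b86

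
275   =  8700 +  - 8425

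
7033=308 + 6725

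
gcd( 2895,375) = 15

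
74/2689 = 74/2689 = 0.03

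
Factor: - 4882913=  - 7^1*167^1*4177^1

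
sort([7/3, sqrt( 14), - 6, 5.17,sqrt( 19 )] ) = [-6,7/3, sqrt( 14),sqrt( 19),5.17]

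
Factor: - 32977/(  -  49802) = 49/74 = 2^( - 1)*7^2*37^( - 1 ) 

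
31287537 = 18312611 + 12974926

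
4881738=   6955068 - 2073330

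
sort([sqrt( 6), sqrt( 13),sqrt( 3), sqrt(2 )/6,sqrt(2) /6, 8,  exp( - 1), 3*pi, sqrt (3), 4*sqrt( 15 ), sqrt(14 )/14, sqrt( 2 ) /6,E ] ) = [ sqrt(2) /6,sqrt(2)/6,sqrt( 2) /6, sqrt(14) /14,  exp( - 1), sqrt(3), sqrt(3 ), sqrt( 6 ),  E, sqrt( 13 ),8, 3* pi, 4*sqrt ( 15)]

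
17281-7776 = 9505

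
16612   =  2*8306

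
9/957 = 3/319 = 0.01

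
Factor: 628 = 2^2*157^1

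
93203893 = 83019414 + 10184479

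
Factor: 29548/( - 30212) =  - 89/91 = - 7^( - 1)*13^(  -  1) * 89^1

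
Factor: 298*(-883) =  - 2^1*149^1*883^1 =-263134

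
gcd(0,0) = 0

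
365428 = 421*868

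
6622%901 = 315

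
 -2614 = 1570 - 4184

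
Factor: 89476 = 2^2 * 22369^1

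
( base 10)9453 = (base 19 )173a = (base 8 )22355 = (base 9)13863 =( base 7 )36363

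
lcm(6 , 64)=192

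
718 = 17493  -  16775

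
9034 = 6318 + 2716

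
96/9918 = 16/1653 = 0.01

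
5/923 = 5/923 = 0.01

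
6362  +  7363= 13725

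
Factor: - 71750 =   -  2^1 * 5^3*7^1 *41^1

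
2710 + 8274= 10984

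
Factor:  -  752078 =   -  2^1*376039^1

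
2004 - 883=1121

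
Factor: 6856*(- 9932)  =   - 68093792=- 2^5*13^1 * 191^1*857^1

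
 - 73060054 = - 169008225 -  - 95948171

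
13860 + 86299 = 100159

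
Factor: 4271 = 4271^1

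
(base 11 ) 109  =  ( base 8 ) 202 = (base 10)130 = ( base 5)1010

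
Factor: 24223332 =2^2*3^1 * 7^1*53^1*5441^1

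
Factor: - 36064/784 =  - 2^1*23^1= -46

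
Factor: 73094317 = 487^1*150091^1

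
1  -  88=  - 87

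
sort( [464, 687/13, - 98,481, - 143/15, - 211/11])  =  [ - 98, - 211/11, - 143/15, 687/13, 464,  481] 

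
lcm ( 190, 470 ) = 8930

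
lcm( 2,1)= 2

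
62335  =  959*65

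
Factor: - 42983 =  -53^1*811^1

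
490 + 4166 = 4656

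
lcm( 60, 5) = 60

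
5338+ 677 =6015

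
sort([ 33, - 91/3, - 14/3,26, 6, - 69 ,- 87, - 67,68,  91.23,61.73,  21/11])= [ - 87, - 69, - 67  , - 91/3 , - 14/3,21/11, 6,26, 33,61.73, 68 , 91.23]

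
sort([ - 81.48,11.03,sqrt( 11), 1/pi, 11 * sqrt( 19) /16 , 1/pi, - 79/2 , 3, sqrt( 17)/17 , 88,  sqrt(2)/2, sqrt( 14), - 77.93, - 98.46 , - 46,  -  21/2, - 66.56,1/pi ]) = [ - 98.46,  -  81.48, - 77.93 , - 66.56,-46, - 79/2, - 21/2, sqrt( 17) /17,1/pi, 1/pi,  1/pi,sqrt( 2) /2,11* sqrt(19)/16,3,  sqrt( 11 ),  sqrt( 14 ) , 11.03, 88] 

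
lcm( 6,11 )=66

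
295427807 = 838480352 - 543052545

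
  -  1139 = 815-1954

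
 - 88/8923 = - 88/8923  =  - 0.01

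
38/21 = 38/21 = 1.81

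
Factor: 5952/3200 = 93/50=2^( - 1)*3^1 * 5^( - 2) * 31^1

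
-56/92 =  - 14/23 = - 0.61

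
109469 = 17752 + 91717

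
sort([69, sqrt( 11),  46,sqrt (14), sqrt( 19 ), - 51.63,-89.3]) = [ - 89.3, - 51.63, sqrt (11),sqrt( 14), sqrt( 19) , 46,  69 ] 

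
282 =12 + 270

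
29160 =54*540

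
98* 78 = 7644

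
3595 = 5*719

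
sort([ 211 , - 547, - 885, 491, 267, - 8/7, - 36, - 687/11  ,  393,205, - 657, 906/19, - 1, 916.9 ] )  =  [ - 885, - 657,  -  547, - 687/11, - 36, - 8/7,  -  1,  906/19, 205, 211, 267, 393, 491, 916.9] 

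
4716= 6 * 786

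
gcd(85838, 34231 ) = 1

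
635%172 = 119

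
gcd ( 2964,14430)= 78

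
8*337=2696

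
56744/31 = 56744/31  =  1830.45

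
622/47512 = 311/23756=0.01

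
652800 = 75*8704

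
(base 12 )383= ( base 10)531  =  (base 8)1023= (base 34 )fl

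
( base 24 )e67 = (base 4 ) 2000113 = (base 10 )8215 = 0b10000000010111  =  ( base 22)GL9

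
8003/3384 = 8003/3384  =  2.36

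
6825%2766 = 1293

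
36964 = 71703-34739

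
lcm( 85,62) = 5270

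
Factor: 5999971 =53^1*79^1*1433^1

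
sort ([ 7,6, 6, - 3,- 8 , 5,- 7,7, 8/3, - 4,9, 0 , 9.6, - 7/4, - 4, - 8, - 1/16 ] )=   [ - 8, - 8,-7, - 4,- 4, - 3,-7/4,-1/16, 0,8/3, 5, 6,6, 7,7 , 9,9.6 ] 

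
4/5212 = 1/1303 = 0.00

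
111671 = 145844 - 34173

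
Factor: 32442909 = 3^1*29^1*257^1* 1451^1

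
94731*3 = 284193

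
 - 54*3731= -201474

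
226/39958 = 113/19979 = 0.01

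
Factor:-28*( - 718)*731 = 2^3*7^1*17^1*43^1*359^1  =  14696024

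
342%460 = 342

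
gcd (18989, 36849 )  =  1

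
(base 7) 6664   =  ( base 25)3KN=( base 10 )2398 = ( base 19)6C4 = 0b100101011110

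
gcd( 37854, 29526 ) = 6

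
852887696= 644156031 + 208731665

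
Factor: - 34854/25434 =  - 37/27 = -3^( - 3)*37^1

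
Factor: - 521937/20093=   -  3^3*13^1*71^( - 1 ) * 283^(  -  1)*1487^1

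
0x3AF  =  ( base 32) TF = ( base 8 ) 1657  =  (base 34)rp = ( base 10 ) 943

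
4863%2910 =1953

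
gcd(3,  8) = 1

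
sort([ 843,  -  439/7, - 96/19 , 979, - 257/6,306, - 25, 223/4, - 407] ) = [ - 407, - 439/7 , - 257/6, - 25, -96/19 , 223/4,306,843, 979]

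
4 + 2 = 6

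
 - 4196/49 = - 4196/49 = - 85.63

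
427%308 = 119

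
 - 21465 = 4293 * (  -  5)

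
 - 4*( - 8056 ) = 32224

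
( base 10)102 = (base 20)52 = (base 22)4e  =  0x66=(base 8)146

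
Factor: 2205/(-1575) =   -  7/5 = - 5^(-1 )*7^1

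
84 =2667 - 2583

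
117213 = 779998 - 662785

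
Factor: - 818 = -2^1*409^1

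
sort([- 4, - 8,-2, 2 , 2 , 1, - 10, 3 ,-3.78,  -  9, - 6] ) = [- 10, - 9 ,-8, - 6,- 4,  -  3.78, - 2, 1,2,2,3]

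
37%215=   37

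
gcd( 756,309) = 3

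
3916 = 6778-2862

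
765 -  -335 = 1100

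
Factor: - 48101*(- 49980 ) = 2^2*3^1 * 5^1 * 7^2*17^1*103^1*467^1  =  2404087980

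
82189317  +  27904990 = 110094307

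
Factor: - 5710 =-2^1*5^1*571^1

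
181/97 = 181/97=1.87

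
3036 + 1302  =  4338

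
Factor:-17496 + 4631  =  -12865 = - 5^1*31^1*83^1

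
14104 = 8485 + 5619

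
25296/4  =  6324 = 6324.00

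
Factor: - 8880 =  - 2^4*3^1 * 5^1*37^1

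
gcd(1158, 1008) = 6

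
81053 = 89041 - 7988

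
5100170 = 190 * 26843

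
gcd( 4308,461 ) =1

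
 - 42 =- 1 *42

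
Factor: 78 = 2^1*3^1  *13^1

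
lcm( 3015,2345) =21105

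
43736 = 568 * 77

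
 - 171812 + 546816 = 375004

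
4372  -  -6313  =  10685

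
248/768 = 31/96 = 0.32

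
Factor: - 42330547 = - 7^1*6047221^1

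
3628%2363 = 1265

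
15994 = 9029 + 6965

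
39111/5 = 7822 +1/5 = 7822.20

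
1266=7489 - 6223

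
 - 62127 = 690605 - 752732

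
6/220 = 3/110 =0.03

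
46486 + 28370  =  74856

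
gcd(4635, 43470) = 45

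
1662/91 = 18+24/91 = 18.26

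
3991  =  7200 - 3209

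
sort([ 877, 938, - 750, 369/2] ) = [-750, 369/2,877,938]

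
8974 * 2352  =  21106848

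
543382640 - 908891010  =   - 365508370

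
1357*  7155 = 9709335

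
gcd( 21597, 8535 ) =3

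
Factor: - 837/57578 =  - 2^(-1 )*3^3*31^1*28789^(-1)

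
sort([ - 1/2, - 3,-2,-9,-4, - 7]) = [-9,-7, - 4, - 3, - 2,-1/2]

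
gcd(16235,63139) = 1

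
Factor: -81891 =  - 3^5*337^1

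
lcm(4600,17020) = 170200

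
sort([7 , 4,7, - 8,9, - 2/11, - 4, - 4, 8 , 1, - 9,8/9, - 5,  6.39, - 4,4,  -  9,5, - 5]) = [ - 9, - 9, - 8, - 5 , - 5, - 4, - 4, - 4, - 2/11, 8/9,1,4,4,  5, 6.39,7,7 , 8,9]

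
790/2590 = 79/259 =0.31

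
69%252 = 69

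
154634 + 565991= 720625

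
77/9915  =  77/9915 =0.01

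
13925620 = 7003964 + 6921656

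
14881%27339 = 14881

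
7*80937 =566559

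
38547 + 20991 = 59538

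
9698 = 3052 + 6646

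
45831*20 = 916620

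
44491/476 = 44491/476 =93.47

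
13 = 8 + 5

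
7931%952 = 315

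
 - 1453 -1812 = - 3265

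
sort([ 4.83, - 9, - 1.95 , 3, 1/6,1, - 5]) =[ - 9, - 5,-1.95, 1/6, 1,3, 4.83]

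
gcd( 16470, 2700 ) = 270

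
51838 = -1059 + 52897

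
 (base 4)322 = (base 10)58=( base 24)2A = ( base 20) 2i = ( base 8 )72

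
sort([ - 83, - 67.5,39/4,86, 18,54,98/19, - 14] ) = [-83, - 67.5, - 14,  98/19,39/4,18, 54,86]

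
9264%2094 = 888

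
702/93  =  234/31= 7.55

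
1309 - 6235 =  -4926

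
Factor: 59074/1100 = 29537/550 = 2^( - 1 )*5^(  -  2 )*11^( - 1 )*29537^1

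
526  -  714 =-188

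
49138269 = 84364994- 35226725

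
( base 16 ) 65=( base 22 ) 4d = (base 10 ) 101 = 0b1100101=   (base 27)3k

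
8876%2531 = 1283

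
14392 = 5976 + 8416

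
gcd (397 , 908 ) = 1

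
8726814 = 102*85557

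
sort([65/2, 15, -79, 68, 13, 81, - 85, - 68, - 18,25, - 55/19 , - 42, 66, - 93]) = [ - 93, - 85, - 79, - 68, - 42, - 18, - 55/19,13,15,  25,65/2,66, 68, 81] 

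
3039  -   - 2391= 5430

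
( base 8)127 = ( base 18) 4F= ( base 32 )2N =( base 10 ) 87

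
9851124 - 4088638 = 5762486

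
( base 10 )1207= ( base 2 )10010110111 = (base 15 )557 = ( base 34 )11h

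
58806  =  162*363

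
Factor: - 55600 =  - 2^4 * 5^2  *  139^1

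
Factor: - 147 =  - 3^1*7^2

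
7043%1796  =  1655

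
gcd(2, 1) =1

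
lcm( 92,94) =4324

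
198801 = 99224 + 99577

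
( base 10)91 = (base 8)133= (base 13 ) 70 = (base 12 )77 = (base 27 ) 3A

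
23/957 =23/957 = 0.02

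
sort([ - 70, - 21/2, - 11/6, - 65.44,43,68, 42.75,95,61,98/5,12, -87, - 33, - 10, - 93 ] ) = [ -93, - 87, - 70,  -  65.44, - 33,  -  21/2, - 10,-11/6,12,98/5, 42.75,43,61,68,95 ] 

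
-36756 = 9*(-4084)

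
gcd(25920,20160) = 2880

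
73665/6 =24555/2= 12277.50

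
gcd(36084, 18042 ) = 18042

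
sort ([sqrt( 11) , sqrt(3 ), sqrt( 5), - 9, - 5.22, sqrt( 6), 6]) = [-9, - 5.22, sqrt(3 ),sqrt( 5 ), sqrt( 6 )  ,  sqrt(11) , 6]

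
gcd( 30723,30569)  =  77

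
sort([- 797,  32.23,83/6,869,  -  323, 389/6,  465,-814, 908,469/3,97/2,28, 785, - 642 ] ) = [ - 814, - 797,  -  642,  -  323,83/6,28,32.23,97/2, 389/6, 469/3,465,785,869,908] 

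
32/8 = 4 = 4.00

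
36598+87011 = 123609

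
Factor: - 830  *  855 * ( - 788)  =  2^3*3^2*5^2*19^1 * 83^1* 197^1 =559204200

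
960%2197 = 960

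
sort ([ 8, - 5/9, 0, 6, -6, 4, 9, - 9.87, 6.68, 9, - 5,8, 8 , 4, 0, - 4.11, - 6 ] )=[ - 9.87, - 6,-6 , - 5, - 4.11, - 5/9, 0,0, 4, 4,6,6.68,8,8,8 , 9, 9]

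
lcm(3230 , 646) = 3230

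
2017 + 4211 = 6228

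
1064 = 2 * 532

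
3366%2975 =391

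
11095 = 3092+8003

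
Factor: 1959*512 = 1003008  =  2^9*3^1*653^1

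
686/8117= 686/8117 = 0.08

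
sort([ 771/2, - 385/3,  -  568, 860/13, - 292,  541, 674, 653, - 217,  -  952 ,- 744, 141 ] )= [ - 952,-744,-568, - 292, - 217,- 385/3,  860/13, 141, 771/2, 541,  653, 674 ] 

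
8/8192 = 1/1024 = 0.00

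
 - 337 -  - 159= - 178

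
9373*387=3627351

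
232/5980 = 58/1495 = 0.04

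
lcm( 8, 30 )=120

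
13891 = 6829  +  7062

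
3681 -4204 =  - 523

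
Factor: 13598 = 2^1 *13^1  *  523^1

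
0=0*85375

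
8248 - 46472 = - 38224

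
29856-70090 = -40234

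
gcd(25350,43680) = 390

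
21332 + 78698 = 100030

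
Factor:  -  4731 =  - 3^1*19^1*83^1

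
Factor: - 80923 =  - 80923^1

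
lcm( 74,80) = 2960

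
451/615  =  11/15=0.73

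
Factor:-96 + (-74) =-2^1*5^1*17^1 = - 170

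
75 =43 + 32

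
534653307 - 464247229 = 70406078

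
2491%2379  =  112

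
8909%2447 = 1568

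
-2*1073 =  - 2146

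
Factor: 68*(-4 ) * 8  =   - 2176 = - 2^7*17^1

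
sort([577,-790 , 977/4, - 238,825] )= [ - 790, - 238 , 977/4,577,825] 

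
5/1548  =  5/1548= 0.00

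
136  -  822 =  - 686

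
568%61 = 19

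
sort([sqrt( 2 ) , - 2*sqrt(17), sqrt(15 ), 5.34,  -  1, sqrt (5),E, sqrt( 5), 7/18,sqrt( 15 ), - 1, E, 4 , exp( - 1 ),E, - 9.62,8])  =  [ - 9.62,- 2*sqrt (17 ), - 1, - 1, exp( - 1), 7/18, sqrt(2 ), sqrt( 5), sqrt( 5),E, E, E,sqrt( 15),sqrt( 15), 4, 5.34, 8] 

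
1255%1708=1255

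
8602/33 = 782/3 =260.67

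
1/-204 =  - 1/204 = - 0.00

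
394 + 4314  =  4708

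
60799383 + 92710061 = 153509444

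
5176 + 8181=13357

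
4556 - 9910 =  - 5354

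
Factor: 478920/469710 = 52/51=2^2*3^ ( - 1)*13^1*17^( - 1) 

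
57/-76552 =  - 1 + 76495/76552 = - 0.00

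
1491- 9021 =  - 7530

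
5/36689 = 5/36689 =0.00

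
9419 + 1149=10568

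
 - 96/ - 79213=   96/79213 = 0.00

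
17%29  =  17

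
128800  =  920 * 140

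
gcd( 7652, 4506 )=2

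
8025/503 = 8025/503 = 15.95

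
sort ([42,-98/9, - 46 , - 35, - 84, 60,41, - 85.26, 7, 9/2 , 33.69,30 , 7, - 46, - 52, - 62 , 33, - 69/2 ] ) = [-85.26,-84, - 62, - 52, - 46, - 46,-35, - 69/2, - 98/9,9/2, 7, 7,30,33, 33.69, 41,  42,  60 ]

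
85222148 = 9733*8756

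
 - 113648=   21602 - 135250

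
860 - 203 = 657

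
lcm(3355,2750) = 167750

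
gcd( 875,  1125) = 125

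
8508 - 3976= 4532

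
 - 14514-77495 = -92009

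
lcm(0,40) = 0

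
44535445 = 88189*505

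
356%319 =37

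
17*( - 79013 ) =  - 1343221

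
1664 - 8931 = - 7267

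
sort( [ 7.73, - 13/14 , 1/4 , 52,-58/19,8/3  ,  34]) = [ - 58/19,  -  13/14, 1/4,8/3, 7.73, 34,  52 ]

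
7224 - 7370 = - 146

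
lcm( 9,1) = 9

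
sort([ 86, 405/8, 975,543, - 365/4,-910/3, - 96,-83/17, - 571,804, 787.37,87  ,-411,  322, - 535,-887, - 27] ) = [ - 887, - 571, - 535, - 411, - 910/3 ,  -  96, - 365/4, - 27, - 83/17, 405/8,  86, 87,322,543, 787.37,804, 975] 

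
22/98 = 11/49 = 0.22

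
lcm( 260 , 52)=260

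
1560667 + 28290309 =29850976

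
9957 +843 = 10800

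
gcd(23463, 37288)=79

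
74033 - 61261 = 12772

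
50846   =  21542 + 29304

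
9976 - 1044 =8932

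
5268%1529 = 681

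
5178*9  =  46602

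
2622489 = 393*6673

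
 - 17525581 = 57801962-75327543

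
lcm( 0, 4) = 0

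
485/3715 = 97/743=0.13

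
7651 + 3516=11167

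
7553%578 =39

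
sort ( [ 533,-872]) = [ - 872, 533 ]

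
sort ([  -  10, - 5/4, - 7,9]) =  [ - 10,  -  7, - 5/4,9 ] 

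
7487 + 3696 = 11183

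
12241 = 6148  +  6093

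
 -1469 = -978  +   - 491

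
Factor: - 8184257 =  - 1283^1*6379^1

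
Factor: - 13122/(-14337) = 54/59 = 2^1 * 3^3*59^(- 1)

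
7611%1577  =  1303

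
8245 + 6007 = 14252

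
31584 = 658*48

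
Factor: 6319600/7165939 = 2^4 * 5^2*7^1*11^( - 1 )*37^1*41^ (- 1)*61^1*15889^ ( - 1)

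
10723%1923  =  1108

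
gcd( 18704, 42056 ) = 56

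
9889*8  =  79112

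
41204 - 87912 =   -  46708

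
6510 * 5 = 32550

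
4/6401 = 4/6401 = 0.00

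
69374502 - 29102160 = 40272342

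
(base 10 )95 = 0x5f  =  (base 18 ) 55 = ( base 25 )3k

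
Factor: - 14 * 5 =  - 2^1*5^1*7^1 =-70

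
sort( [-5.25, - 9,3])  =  [ - 9, -5.25 , 3]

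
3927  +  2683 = 6610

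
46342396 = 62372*743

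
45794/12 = 22897/6=3816.17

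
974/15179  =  974/15179 = 0.06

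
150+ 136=286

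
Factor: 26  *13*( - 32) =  - 2^6 *13^2 = - 10816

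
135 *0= 0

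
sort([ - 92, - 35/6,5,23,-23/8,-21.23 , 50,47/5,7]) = [  -  92, - 21.23,-35/6, - 23/8,5,7, 47/5, 23 , 50]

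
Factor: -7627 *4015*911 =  - 27897010955 =-  5^1*11^1*29^1*73^1*263^1 * 911^1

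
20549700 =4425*4644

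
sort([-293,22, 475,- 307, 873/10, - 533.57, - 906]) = [ - 906 , - 533.57,-307, - 293 , 22, 873/10, 475]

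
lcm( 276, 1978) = 11868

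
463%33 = 1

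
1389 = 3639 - 2250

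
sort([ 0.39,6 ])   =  [ 0.39,6 ]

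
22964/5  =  22964/5 = 4592.80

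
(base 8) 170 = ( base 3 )11110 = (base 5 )440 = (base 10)120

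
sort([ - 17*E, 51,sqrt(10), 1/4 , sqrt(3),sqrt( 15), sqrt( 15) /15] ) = [ - 17*E,1/4,sqrt( 15 ) /15,sqrt(3),  sqrt(10 ),sqrt(15 ),51 ] 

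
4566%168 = 30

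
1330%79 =66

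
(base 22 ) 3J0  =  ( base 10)1870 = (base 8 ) 3516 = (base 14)978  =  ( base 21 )451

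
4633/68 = 4633/68=68.13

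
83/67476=83/67476 = 0.00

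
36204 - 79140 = -42936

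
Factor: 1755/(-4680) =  - 2^(  -  3)*3^1 = - 3/8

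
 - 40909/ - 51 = 40909/51 = 802.14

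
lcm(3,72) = 72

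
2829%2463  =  366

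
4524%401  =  113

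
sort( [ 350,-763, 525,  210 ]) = [ - 763, 210,  350, 525 ]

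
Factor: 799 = 17^1 *47^1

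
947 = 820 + 127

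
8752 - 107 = 8645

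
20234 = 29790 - 9556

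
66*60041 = 3962706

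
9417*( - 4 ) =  - 37668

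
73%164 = 73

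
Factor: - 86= - 2^1*43^1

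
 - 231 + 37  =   - 194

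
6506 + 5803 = 12309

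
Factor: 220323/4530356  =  2^ ( - 2 )*3^1*23^( - 2 )*271^2 *2141^( - 1 )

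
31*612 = 18972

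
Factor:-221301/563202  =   - 2^( - 1)*367^1*467^( - 1) = -367/934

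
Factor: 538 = 2^1*269^1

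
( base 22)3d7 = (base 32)1mh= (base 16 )6D1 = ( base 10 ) 1745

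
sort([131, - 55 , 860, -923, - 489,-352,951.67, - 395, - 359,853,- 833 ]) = [-923, - 833, - 489, - 395, - 359, - 352, - 55, 131,  853,860,951.67 ]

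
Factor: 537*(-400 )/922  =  -2^3*3^1*5^2*179^1*461^( - 1) =-107400/461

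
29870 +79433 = 109303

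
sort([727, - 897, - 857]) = [-897, - 857 , 727]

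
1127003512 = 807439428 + 319564084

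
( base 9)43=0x27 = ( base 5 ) 124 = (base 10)39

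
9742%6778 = 2964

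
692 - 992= - 300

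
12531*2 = 25062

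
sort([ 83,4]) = [4,83] 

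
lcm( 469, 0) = 0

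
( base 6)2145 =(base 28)HL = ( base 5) 3442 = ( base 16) 1F1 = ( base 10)497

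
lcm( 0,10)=0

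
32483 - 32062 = 421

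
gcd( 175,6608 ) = 7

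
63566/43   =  1478 + 12/43=1478.28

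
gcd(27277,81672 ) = 1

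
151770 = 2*75885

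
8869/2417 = 8869/2417 = 3.67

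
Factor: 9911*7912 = 2^3 * 11^1*17^1*23^1*43^1*53^1 =78415832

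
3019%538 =329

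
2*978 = 1956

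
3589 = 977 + 2612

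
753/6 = 125+1/2=125.50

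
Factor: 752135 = 5^1*150427^1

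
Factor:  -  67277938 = -2^1*7^1*13^1 *369659^1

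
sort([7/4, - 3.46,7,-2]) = [ - 3.46, - 2, 7/4,7] 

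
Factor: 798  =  2^1*3^1*7^1* 19^1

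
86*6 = 516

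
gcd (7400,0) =7400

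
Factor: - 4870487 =-73^1*137^1*487^1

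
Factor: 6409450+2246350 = 2^3*5^2 * 113^1 * 383^1 =8655800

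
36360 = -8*( - 4545 )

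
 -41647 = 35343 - 76990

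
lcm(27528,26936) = 2505048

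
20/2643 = 20/2643 = 0.01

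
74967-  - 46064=121031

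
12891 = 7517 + 5374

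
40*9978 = 399120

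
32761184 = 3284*9976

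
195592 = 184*1063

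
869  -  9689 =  - 8820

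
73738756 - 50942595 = 22796161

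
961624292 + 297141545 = 1258765837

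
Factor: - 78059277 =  - 3^2*19^1 * 479^1 * 953^1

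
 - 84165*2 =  - 168330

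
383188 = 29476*13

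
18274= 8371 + 9903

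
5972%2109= 1754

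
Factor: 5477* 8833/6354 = 48378341/6354 = 2^(-1 )*3^ (-2)*11^2* 73^1*353^ (-1) * 5477^1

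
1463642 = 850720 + 612922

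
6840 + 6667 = 13507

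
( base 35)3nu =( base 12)273a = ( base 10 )4510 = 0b1000110011110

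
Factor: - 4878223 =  - 7^1*696889^1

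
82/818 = 41/409 = 0.10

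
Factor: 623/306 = 2^(- 1)*3^ ( - 2 )*7^1 * 17^( - 1 ) * 89^1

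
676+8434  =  9110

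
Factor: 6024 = 2^3*3^1*251^1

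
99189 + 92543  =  191732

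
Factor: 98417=11^1*23^1*389^1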